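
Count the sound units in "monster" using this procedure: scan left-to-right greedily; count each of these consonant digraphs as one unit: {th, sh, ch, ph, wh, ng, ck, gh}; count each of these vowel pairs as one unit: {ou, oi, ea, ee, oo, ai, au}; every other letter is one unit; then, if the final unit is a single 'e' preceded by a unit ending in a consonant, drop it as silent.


Word: "monster" (7 letters)
Left-to-right scan:
  1. 'm' (letter)
  2. 'o' (letter)
  3. 'n' (letter)
  4. 's' (letter)
  5. 't' (letter)
  6. 'e' (letter)
  7. 'r' (letter)
Units from scan: 7
Sound units = 7 units


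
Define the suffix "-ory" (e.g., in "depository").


Suffix: -ory
As in: depository -> deposit + -ory
Meaning = relating to / place for


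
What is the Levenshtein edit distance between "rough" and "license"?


Word 1: "rough" (length 5)
Word 2: "license" (length 7)
One optimal edit sequence (insert/delete/substitute each cost 1):
  1. insert 'l'  (+1)
  2. insert 'i'  (+1)
  3. substitute 'r' -> 'c'  (+1)
  4. substitute 'o' -> 'e'  (+1)
  5. substitute 'u' -> 'n'  (+1)
  6. substitute 'g' -> 's'  (+1)
  7. substitute 'h' -> 'e'  (+1)
Total edit operations: 7
Edit distance = 7


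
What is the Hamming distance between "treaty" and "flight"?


Comparing character by character (same length = 6):
  Pos 0: 't' vs 'f' !=
  Pos 1: 'r' vs 'l' !=
  Pos 2: 'e' vs 'i' !=
  Pos 3: 'a' vs 'g' !=
  Pos 4: 't' vs 'h' !=
  Pos 5: 'y' vs 't' !=
Hamming distance = 6


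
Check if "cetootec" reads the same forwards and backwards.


Word: "cetootec"
Reversed: "cetootec"
Forward == Backward? cetootec == cetootec
Palindrome = Yes


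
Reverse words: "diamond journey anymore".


Original: "diamond journey anymore"
Words (1..n): diamond | journey | anymore
Reversed (n..1): anymore | journey | diamond
Result = "anymore journey diamond"


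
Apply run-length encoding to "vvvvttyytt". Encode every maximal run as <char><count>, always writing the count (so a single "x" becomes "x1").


String: "vvvvttyytt"
Scanning for consecutive runs:
  'v' x 4
  't' x 2
  'y' x 2
  't' x 2
RLE = "v4t2y2t2"


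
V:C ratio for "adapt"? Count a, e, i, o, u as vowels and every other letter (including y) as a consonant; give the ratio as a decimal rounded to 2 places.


Word: "adapt"
Vowels (a,e,i,o,u): 2
Consonants: 3
Ratio = 2/3
= 0.67


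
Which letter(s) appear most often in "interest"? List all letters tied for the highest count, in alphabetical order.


Word: "interest"
Letter counts:
  'e': 2
  'i': 1
  'n': 1
  'r': 1
  's': 1
  't': 2
Maximum count = 2
Most frequent = 'e', 't' (2 times each)


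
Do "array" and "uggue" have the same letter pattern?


Pattern of "array": [0, 1, 1, 0, 2]
Pattern of "uggue": [0, 1, 1, 0, 2]
Patterns match
Same pattern = Yes


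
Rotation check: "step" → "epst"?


Word: "step", Candidate: "epst"
Method: check if candidate is substring of word+word
"stepstep" contains "epst"? Yes
Is rotation = Yes


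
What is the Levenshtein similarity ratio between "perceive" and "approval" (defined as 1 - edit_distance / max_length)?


Word 1: "perceive" (length 8)
Word 2: "approval" (length 8)
One optimal edit sequence:
  1. insert 'a'  (+1)
  2. keep 'p'
  3. substitute 'e' -> 'p'  (+1)
  4. keep 'r'
  5. delete 'c'  (+1)
  6. substitute 'e' -> 'o'  (+1)
  7. substitute 'i' -> 'v'  (+1)
  8. substitute 'v' -> 'a'  (+1)
  9. substitute 'e' -> 'l'  (+1)
Edit distance = 7
Max length = max(8, 8) = 8
Similarity = 1 - 7/8
= 0.1250


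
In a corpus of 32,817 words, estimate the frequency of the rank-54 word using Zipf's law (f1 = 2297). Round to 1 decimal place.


Zipf's law: f(r) = f(1) / r
f(1) = 2297
f(54) = 2297 / 54
= 42.5 occurrences


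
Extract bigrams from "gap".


Word: "gap" (length 3)
Number of bigrams = 3 - 2 + 1 = 2
  Position 0: "ga"
  Position 1: "ap"
Bigrams = "ga", "ap"


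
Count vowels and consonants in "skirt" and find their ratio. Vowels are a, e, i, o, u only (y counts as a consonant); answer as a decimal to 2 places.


Word: "skirt"
Vowels (a,e,i,o,u): 1
Consonants: 4
Ratio = 1/4
= 0.25


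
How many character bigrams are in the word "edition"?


Word: "edition" (length 7)
Number of 2-grams = length - 2 + 1 = 7 - 2 + 1
= 6


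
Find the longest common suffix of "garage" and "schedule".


Word 1: "garage"
Word 2: "schedule"
Comparing from end:
  Pos -1: 'e' == 'e'
  Pos -2: 'g' != 'l' (stop)
LCS = "e" (length 1)


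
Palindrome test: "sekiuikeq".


Word: "sekiuikeq"
Reversed: "qekiuikes"
Forward == Backward? sekiuikeq != qekiuikes
Palindrome = No


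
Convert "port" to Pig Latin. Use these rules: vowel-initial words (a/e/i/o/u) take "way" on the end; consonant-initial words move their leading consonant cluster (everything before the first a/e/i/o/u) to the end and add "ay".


Word: "port"
Starts with consonant(s) → move to end, add 'ay'
Consonant cluster: "p"
Pig Latin = "ortpay"


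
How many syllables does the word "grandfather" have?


Word: "grandfather"
Syllable breakdown: grand-fa-ther
Counting: 3 parts
= 3 syllables


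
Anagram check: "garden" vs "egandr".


Word 1: "garden" → sorted: adegnr
Word 2: "egandr" → sorted: adegnr
Same letters? adegnr == adegnr
Anagram = Yes


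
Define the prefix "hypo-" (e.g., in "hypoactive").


Prefix: hypo-
Example: hypoactive = hypo- + active
Meaning = under / below normal


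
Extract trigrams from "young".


Word: "young" (length 5)
Number of trigrams = 5 - 3 + 1 = 3
  Position 0: "you"
  Position 1: "oun"
  Position 2: "ung"
Trigrams = "you", "oun", "ung"


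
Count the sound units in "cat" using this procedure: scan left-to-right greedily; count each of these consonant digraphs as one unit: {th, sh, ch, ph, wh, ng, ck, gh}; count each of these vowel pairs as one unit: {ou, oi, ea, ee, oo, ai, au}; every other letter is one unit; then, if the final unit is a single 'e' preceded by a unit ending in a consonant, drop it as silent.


Word: "cat" (3 letters)
Left-to-right scan:
  [1] 'c' (letter)
  [2] 'a' (letter)
  [3] 't' (letter)
Units from scan: 3
Sound units = 3 units


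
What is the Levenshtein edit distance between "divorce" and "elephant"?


Word 1: "divorce" (length 7)
Word 2: "elephant" (length 8)
One optimal edit sequence (insert/delete/substitute each cost 1):
  1. insert 'e'  (+1)
  2. substitute 'd' -> 'l'  (+1)
  3. substitute 'i' -> 'e'  (+1)
  4. substitute 'v' -> 'p'  (+1)
  5. substitute 'o' -> 'h'  (+1)
  6. substitute 'r' -> 'a'  (+1)
  7. substitute 'c' -> 'n'  (+1)
  8. substitute 'e' -> 't'  (+1)
Total edit operations: 8
Edit distance = 8


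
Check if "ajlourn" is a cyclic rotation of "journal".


Word: "journal", Candidate: "ajlourn"
Method: check if candidate is substring of word+word
"journaljournal" contains "ajlourn"? No
Is rotation = No


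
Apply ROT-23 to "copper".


Word: "copper"
Shift: 23
Each letter → (letter + shift) mod 26:
  'c' (2) + 23 = 25 → 'z'
  'o' (14) + 23 = 11 → 'l'
  'p' (15) + 23 = 12 → 'm'
  'p' (15) + 23 = 12 → 'm'
  'e' (4) + 23 = 1 → 'b'
  'r' (17) + 23 = 14 → 'o'
Result = "zlmmbo"


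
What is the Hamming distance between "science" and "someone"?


Comparing character by character (same length = 7):
  Pos 0: 's' vs 's' =
  Pos 1: 'c' vs 'o' !=
  Pos 2: 'i' vs 'm' !=
  Pos 3: 'e' vs 'e' =
  Pos 4: 'n' vs 'o' !=
  Pos 5: 'c' vs 'n' !=
  Pos 6: 'e' vs 'e' =
Hamming distance = 4


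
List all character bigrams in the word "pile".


Word: "pile" (length 4)
Number of bigrams = 4 - 2 + 1 = 3
  Position 0: "pi"
  Position 1: "il"
  Position 2: "le"
Bigrams = "pi", "il", "le"


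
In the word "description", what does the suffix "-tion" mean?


Suffix: -tion
Example: description (describe + -tion, with a spelling change)
Meaning = act or process


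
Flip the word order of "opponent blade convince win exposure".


Original: "opponent blade convince win exposure"
Words (1..n): opponent | blade | convince | win | exposure
Reversed (n..1): exposure | win | convince | blade | opponent
Result = "exposure win convince blade opponent"


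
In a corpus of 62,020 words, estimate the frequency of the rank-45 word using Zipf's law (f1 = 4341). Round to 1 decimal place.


Zipf's law: f(r) = f(1) / r
f(1) = 4341
f(45) = 4341 / 45
= 96.5 occurrences


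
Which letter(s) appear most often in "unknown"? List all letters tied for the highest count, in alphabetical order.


Word: "unknown"
Letter counts:
  'k': 1
  'n': 3
  'o': 1
  'u': 1
  'w': 1
Maximum count = 3
Most frequent = 'n' (3 times each)


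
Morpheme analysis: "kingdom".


Word: "kingdom"
Morphemes: king / -dom
Each morpheme carries meaning
= 2 morphemes


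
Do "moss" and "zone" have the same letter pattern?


Pattern of "moss": [0, 1, 2, 2]
Pattern of "zone": [0, 1, 2, 3]
Patterns do not match
Same pattern = No


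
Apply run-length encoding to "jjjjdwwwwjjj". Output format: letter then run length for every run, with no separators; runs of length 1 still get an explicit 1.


String: "jjjjdwwwwjjj"
Scanning for consecutive runs:
  'j' x 4
  'd' x 1
  'w' x 4
  'j' x 3
RLE = "j4d1w4j3"


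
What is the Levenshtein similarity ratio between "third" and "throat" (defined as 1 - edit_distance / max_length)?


Word 1: "third" (length 5)
Word 2: "throat" (length 6)
One optimal edit sequence:
  1. keep 't'
  2. keep 'h'
  3. insert 'r'  (+1)
  4. substitute 'i' -> 'o'  (+1)
  5. substitute 'r' -> 'a'  (+1)
  6. substitute 'd' -> 't'  (+1)
Edit distance = 4
Max length = max(5, 6) = 6
Similarity = 1 - 4/6
= 0.3333


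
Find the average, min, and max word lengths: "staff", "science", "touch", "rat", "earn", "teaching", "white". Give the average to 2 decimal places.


Lengths: "staff"=5, "science"=7, "touch"=5, "rat"=3, "earn"=4, "teaching"=8, "white"=5
Sum = 37, Count = 7
Average = 37/7 = 5.29
= avg=5.29, min=3, max=8


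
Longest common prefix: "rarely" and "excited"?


Word 1: "rarely"
Word 2: "excited"
Comparing from start:
  Pos 0: 'r' != 'e' (stop)
LCP = "" (length 0)


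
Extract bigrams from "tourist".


Word: "tourist" (length 7)
Number of bigrams = 7 - 2 + 1 = 6
  Position 0: "to"
  Position 1: "ou"
  Position 2: "ur"
  Position 3: "ri"
  Position 4: "is"
  Position 5: "st"
Bigrams = "to", "ou", "ur", "ri", "is", "st"


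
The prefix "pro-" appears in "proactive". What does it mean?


Prefix: pro-
Example: proactive = pro- + active
Meaning = forward / in favor of


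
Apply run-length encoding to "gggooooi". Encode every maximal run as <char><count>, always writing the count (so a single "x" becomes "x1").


String: "gggooooi"
Scanning for consecutive runs:
  'g' x 3
  'o' x 4
  'i' x 1
RLE = "g3o4i1"


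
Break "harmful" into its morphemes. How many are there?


Word: "harmful"
Morphemes: harm + -ful
Each morpheme carries meaning
= 2 morphemes


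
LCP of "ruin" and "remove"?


Word 1: "ruin"
Word 2: "remove"
Comparing from start:
  Pos 0: 'r' == 'r'
  Pos 1: 'u' != 'e' (stop)
LCP = "r" (length 1)


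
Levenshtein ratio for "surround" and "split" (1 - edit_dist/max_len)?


Word 1: "surround" (length 8)
Word 2: "split" (length 5)
One optimal edit sequence:
  1. keep 's'
  2. delete 'u'  (+1)
  3. delete 'r'  (+1)
  4. delete 'r'  (+1)
  5. substitute 'o' -> 'p'  (+1)
  6. substitute 'u' -> 'l'  (+1)
  7. substitute 'n' -> 'i'  (+1)
  8. substitute 'd' -> 't'  (+1)
Edit distance = 7
Max length = max(8, 5) = 8
Similarity = 1 - 7/8
= 0.1250


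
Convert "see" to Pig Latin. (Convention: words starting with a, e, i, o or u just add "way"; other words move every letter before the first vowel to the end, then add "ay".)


Word: "see"
Starts with consonant(s) → move to end, add 'ay'
Consonant cluster: "s"
Pig Latin = "eesay"


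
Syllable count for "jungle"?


Word: "jungle"
Syllable breakdown: jun | gle
Counting: 2 parts
= 2 syllables


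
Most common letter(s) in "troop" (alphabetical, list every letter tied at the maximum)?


Word: "troop"
Letter counts:
  'o': 2
  'p': 1
  'r': 1
  't': 1
Maximum count = 2
Most frequent = 'o' (2 times each)


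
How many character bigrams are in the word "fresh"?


Word: "fresh" (length 5)
Number of 2-grams = length - 2 + 1 = 5 - 2 + 1
= 4


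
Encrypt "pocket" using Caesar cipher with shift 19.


Word: "pocket"
Shift: 19
Each letter → (letter + shift) mod 26:
  'p' (15) + 19 = 8 → 'i'
  'o' (14) + 19 = 7 → 'h'
  'c' (2) + 19 = 21 → 'v'
  'k' (10) + 19 = 3 → 'd'
  'e' (4) + 19 = 23 → 'x'
  't' (19) + 19 = 12 → 'm'
Result = "ihvdxm"


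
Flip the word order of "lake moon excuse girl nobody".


Original: "lake moon excuse girl nobody"
Words (1..n): lake | moon | excuse | girl | nobody
Reversed (n..1): nobody | girl | excuse | moon | lake
Result = "nobody girl excuse moon lake"


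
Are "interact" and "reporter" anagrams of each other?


Word 1: "interact" → sorted: aceinrtt
Word 2: "reporter" → sorted: eeoprrrt
Same letters? aceinrtt != eeoprrrt
Anagram = No


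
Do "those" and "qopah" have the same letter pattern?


Pattern of "those": [0, 1, 2, 3, 4]
Pattern of "qopah": [0, 1, 2, 3, 4]
Patterns match
Same pattern = Yes


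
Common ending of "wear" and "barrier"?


Word 1: "wear"
Word 2: "barrier"
Comparing from end:
  Pos -1: 'r' == 'r'
  Pos -2: 'a' != 'e' (stop)
LCS = "r" (length 1)


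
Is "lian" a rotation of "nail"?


Word: "nail", Candidate: "lian"
Method: check if candidate is substring of word+word
"nailnail" contains "lian"? No
Is rotation = No


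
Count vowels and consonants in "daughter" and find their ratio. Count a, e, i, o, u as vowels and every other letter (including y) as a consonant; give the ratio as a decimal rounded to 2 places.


Word: "daughter"
Vowels (a,e,i,o,u): 3
Consonants: 5
Ratio = 3/5
= 0.60


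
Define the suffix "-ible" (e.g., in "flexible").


Suffix: -ible
Example: flexible (flex + -ible)
Meaning = capable of


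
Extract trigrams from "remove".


Word: "remove" (length 6)
Number of trigrams = 6 - 3 + 1 = 4
  Position 0: "rem"
  Position 1: "emo"
  Position 2: "mov"
  Position 3: "ove"
Trigrams = "rem", "emo", "mov", "ove"


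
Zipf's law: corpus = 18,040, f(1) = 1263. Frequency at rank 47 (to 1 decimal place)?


Zipf's law: f(r) = f(1) / r
f(1) = 1263
f(47) = 1263 / 47
= 26.9 occurrences


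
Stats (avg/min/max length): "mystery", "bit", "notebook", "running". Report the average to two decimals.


Lengths: "mystery"=7, "bit"=3, "notebook"=8, "running"=7
Sum = 25, Count = 4
Average = 25/4 = 6.25
= avg=6.25, min=3, max=8


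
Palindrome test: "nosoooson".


Word: "nosoooson"
Reversed: "nosoooson"
Forward == Backward? nosoooson == nosoooson
Palindrome = Yes


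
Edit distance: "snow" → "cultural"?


Word 1: "snow" (length 4)
Word 2: "cultural" (length 8)
One optimal edit sequence (insert/delete/substitute each cost 1):
  1. insert 'c'  (+1)
  2. insert 'u'  (+1)
  3. insert 'l'  (+1)
  4. insert 't'  (+1)
  5. substitute 's' -> 'u'  (+1)
  6. substitute 'n' -> 'r'  (+1)
  7. substitute 'o' -> 'a'  (+1)
  8. substitute 'w' -> 'l'  (+1)
Total edit operations: 8
Edit distance = 8


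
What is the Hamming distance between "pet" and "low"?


Comparing character by character (same length = 3):
  Pos 0: 'p' vs 'l' !=
  Pos 1: 'e' vs 'o' !=
  Pos 2: 't' vs 'w' !=
Hamming distance = 3


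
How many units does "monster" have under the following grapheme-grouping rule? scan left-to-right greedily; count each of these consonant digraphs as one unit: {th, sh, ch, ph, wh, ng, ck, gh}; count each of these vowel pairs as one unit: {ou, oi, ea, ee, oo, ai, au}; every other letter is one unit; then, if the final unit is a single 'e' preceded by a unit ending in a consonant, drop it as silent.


Word: "monster" (7 letters)
Left-to-right scan:
  [1] 'm' (letter)
  [2] 'o' (letter)
  [3] 'n' (letter)
  [4] 's' (letter)
  [5] 't' (letter)
  [6] 'e' (letter)
  [7] 'r' (letter)
Units from scan: 7
Sound units = 7 units


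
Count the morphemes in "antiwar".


Word: "antiwar"
Morphemes: anti- + war
Each morpheme carries meaning
= 2 morphemes


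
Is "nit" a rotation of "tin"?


Word: "tin", Candidate: "nit"
Method: check if candidate is substring of word+word
"tintin" contains "nit"? No
Is rotation = No


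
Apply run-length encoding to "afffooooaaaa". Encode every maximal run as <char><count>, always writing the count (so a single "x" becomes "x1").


String: "afffooooaaaa"
Scanning for consecutive runs:
  'a' x 1
  'f' x 3
  'o' x 4
  'a' x 4
RLE = "a1f3o4a4"


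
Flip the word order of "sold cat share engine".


Original: "sold cat share engine"
Words (1..n): sold | cat | share | engine
Reversed (n..1): engine | share | cat | sold
Result = "engine share cat sold"


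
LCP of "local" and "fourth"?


Word 1: "local"
Word 2: "fourth"
Comparing from start:
  Pos 0: 'l' != 'f' (stop)
LCP = "" (length 0)


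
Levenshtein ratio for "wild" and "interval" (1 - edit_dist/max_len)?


Word 1: "wild" (length 4)
Word 2: "interval" (length 8)
One optimal edit sequence:
  1. insert 'i'  (+1)
  2. insert 'n'  (+1)
  3. insert 't'  (+1)
  4. insert 'e'  (+1)
  5. substitute 'w' -> 'r'  (+1)
  6. substitute 'i' -> 'v'  (+1)
  7. substitute 'l' -> 'a'  (+1)
  8. substitute 'd' -> 'l'  (+1)
Edit distance = 8
Max length = max(4, 8) = 8
Similarity = 1 - 8/8
= 0.0000


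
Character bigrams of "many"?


Word: "many" (length 4)
Number of bigrams = 4 - 2 + 1 = 3
  Position 0: "ma"
  Position 1: "an"
  Position 2: "ny"
Bigrams = "ma", "an", "ny"


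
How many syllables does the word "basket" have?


Word: "basket"
Syllable breakdown: bas | ket
Counting: 2 parts
= 2 syllables


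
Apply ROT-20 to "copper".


Word: "copper"
Shift: 20
Each letter → (letter + shift) mod 26:
  'c' (2) + 20 = 22 → 'w'
  'o' (14) + 20 = 8 → 'i'
  'p' (15) + 20 = 9 → 'j'
  'p' (15) + 20 = 9 → 'j'
  'e' (4) + 20 = 24 → 'y'
  'r' (17) + 20 = 11 → 'l'
Result = "wijjyl"


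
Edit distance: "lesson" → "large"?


Word 1: "lesson" (length 6)
Word 2: "large" (length 5)
One optimal edit sequence (insert/delete/substitute each cost 1):
  1. keep 'l'
  2. delete 'e'  (+1)
  3. substitute 's' -> 'a'  (+1)
  4. substitute 's' -> 'r'  (+1)
  5. substitute 'o' -> 'g'  (+1)
  6. substitute 'n' -> 'e'  (+1)
Total edit operations: 5
Edit distance = 5


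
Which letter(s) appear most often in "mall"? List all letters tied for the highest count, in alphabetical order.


Word: "mall"
Letter counts:
  'a': 1
  'l': 2
  'm': 1
Maximum count = 2
Most frequent = 'l' (2 times each)


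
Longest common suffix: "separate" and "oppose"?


Word 1: "separate"
Word 2: "oppose"
Comparing from end:
  Pos -1: 'e' == 'e'
  Pos -2: 't' != 's' (stop)
LCS = "e" (length 1)


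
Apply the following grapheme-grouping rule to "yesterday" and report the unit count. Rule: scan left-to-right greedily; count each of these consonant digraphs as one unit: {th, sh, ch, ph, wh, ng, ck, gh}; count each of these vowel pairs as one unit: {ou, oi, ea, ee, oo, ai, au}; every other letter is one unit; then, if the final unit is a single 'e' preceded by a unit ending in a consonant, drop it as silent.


Word: "yesterday" (9 letters)
Left-to-right scan:
  [1] 'y' (letter)
  [2] 'e' (letter)
  [3] 's' (letter)
  [4] 't' (letter)
  [5] 'e' (letter)
  [6] 'r' (letter)
  [7] 'd' (letter)
  [8] 'a' (letter)
  [9] 'y' (letter)
Units from scan: 9
Sound units = 9 units


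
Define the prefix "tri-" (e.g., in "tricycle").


Prefix: tri-
Example: tricycle = tri- + cycle
Meaning = three


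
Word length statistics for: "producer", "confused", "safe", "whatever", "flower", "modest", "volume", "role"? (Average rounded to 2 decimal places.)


Lengths: "producer"=8, "confused"=8, "safe"=4, "whatever"=8, "flower"=6, "modest"=6, "volume"=6, "role"=4
Sum = 50, Count = 8
Average = 50/8 = 6.25
= avg=6.25, min=4, max=8


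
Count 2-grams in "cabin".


Word: "cabin" (length 5)
Number of 2-grams = length - 2 + 1 = 5 - 2 + 1
= 4


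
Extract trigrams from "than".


Word: "than" (length 4)
Number of trigrams = 4 - 3 + 1 = 2
  Position 0: "tha"
  Position 1: "han"
Trigrams = "tha", "han"


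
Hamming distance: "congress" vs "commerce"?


Comparing character by character (same length = 8):
  Pos 0: 'c' vs 'c' =
  Pos 1: 'o' vs 'o' =
  Pos 2: 'n' vs 'm' !=
  Pos 3: 'g' vs 'm' !=
  Pos 4: 'r' vs 'e' !=
  Pos 5: 'e' vs 'r' !=
  Pos 6: 's' vs 'c' !=
  Pos 7: 's' vs 'e' !=
Hamming distance = 6


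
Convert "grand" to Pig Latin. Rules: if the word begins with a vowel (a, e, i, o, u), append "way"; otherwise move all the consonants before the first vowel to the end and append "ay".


Word: "grand"
Starts with consonant(s) → move to end, add 'ay'
Consonant cluster: "gr"
Pig Latin = "andgray"


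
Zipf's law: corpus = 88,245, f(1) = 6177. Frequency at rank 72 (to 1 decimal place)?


Zipf's law: f(r) = f(1) / r
f(1) = 6177
f(72) = 6177 / 72
= 85.8 occurrences


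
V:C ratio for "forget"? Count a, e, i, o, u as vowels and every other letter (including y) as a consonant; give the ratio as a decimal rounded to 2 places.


Word: "forget"
Vowels (a,e,i,o,u): 2
Consonants: 4
Ratio = 2/4
= 0.50


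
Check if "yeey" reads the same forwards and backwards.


Word: "yeey"
Reversed: "yeey"
Forward == Backward? yeey == yeey
Palindrome = Yes


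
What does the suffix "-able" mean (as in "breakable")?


Suffix: -able
Example: breakable = break + -able
Meaning = capable of


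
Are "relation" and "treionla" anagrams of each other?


Word 1: "relation" → sorted: aeilnort
Word 2: "treionla" → sorted: aeilnort
Same letters? aeilnort == aeilnort
Anagram = Yes


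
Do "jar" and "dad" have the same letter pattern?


Pattern of "jar": [0, 1, 2]
Pattern of "dad": [0, 1, 0]
Patterns do not match
Same pattern = No


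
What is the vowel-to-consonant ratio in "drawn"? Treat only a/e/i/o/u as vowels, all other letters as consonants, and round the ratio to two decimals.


Word: "drawn"
Vowels (a,e,i,o,u): 1
Consonants: 4
Ratio = 1/4
= 0.25


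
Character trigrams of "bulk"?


Word: "bulk" (length 4)
Number of trigrams = 4 - 3 + 1 = 2
  Position 0: "bul"
  Position 1: "ulk"
Trigrams = "bul", "ulk"


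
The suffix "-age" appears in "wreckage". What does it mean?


Suffix: -age
Example: wreckage = wreck + -age
Meaning = result / collection


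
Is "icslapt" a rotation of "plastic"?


Word: "plastic", Candidate: "icslapt"
Method: check if candidate is substring of word+word
"plasticplastic" contains "icslapt"? No
Is rotation = No


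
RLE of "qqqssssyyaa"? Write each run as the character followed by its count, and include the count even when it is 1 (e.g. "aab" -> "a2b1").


String: "qqqssssyyaa"
Scanning for consecutive runs:
  'q' x 3
  's' x 4
  'y' x 2
  'a' x 2
RLE = "q3s4y2a2"


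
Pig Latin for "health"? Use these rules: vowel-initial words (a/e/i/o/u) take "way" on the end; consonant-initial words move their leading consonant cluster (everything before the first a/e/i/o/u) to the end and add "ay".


Word: "health"
Starts with consonant(s) → move to end, add 'ay'
Consonant cluster: "h"
Pig Latin = "ealthhay"


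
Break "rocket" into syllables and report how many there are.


Word: "rocket"
Syllable breakdown: rock / et
Counting: 2 parts
= 2 syllables


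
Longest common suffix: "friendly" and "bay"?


Word 1: "friendly"
Word 2: "bay"
Comparing from end:
  Pos -1: 'y' == 'y'
  Pos -2: 'l' != 'a' (stop)
LCS = "y" (length 1)


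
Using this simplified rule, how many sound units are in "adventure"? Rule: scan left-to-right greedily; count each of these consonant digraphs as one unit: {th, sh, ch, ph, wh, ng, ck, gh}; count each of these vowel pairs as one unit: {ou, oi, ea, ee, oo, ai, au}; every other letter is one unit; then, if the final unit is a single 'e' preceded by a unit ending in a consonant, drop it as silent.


Word: "adventure" (9 letters)
Left-to-right scan:
  (1) 'a' (letter)
  (2) 'd' (letter)
  (3) 'v' (letter)
  (4) 'e' (letter)
  (5) 'n' (letter)
  (6) 't' (letter)
  (7) 'u' (letter)
  (8) 'r' (letter)
  (9) 'e' (letter)
Units from scan: 9
Final unit is 'e' after a consonant -> drop as silent (-1)
Sound units = 8 units


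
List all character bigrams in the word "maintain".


Word: "maintain" (length 8)
Number of bigrams = 8 - 2 + 1 = 7
  Position 0: "ma"
  Position 1: "ai"
  Position 2: "in"
  Position 3: "nt"
  Position 4: "ta"
  Position 5: "ai"
  Position 6: "in"
Bigrams = "ma", "ai", "in", "nt", "ta", "ai", "in"


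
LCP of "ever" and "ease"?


Word 1: "ever"
Word 2: "ease"
Comparing from start:
  Pos 0: 'e' == 'e'
  Pos 1: 'v' != 'a' (stop)
LCP = "e" (length 1)


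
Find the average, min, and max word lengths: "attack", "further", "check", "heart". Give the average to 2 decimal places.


Lengths: "attack"=6, "further"=7, "check"=5, "heart"=5
Sum = 23, Count = 4
Average = 23/4 = 5.75
= avg=5.75, min=5, max=7


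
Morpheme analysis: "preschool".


Word: "preschool"
Morphemes: pre- | school
Each morpheme carries meaning
= 2 morphemes


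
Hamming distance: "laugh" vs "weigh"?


Comparing character by character (same length = 5):
  Pos 0: 'l' vs 'w' !=
  Pos 1: 'a' vs 'e' !=
  Pos 2: 'u' vs 'i' !=
  Pos 3: 'g' vs 'g' =
  Pos 4: 'h' vs 'h' =
Hamming distance = 3


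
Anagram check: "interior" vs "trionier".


Word 1: "interior" → sorted: eiinorrt
Word 2: "trionier" → sorted: eiinorrt
Same letters? eiinorrt == eiinorrt
Anagram = Yes


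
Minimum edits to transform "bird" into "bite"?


Word 1: "bird" (length 4)
Word 2: "bite" (length 4)
One optimal edit sequence (insert/delete/substitute each cost 1):
  1. keep 'b'
  2. keep 'i'
  3. substitute 'r' -> 't'  (+1)
  4. substitute 'd' -> 'e'  (+1)
Total edit operations: 2
Edit distance = 2


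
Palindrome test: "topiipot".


Word: "topiipot"
Reversed: "topiipot"
Forward == Backward? topiipot == topiipot
Palindrome = Yes


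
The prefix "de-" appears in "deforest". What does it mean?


Prefix: de-
Example: deforest = de- + forest
Meaning = remove / reverse


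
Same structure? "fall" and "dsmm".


Pattern of "fall": [0, 1, 2, 2]
Pattern of "dsmm": [0, 1, 2, 2]
Patterns match
Same pattern = Yes


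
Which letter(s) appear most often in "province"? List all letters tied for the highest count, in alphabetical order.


Word: "province"
Letter counts:
  'c': 1
  'e': 1
  'i': 1
  'n': 1
  'o': 1
  'p': 1
  'r': 1
  'v': 1
Maximum count = 1
Most frequent = 'c', 'e', 'i', 'n', 'o', 'p', 'r', 'v' (1 time each)


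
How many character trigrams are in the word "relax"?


Word: "relax" (length 5)
Number of 3-grams = length - 3 + 1 = 5 - 3 + 1
= 3


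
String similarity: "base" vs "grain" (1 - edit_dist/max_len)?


Word 1: "base" (length 4)
Word 2: "grain" (length 5)
One optimal edit sequence:
  1. insert 'g'  (+1)
  2. substitute 'b' -> 'r'  (+1)
  3. keep 'a'
  4. substitute 's' -> 'i'  (+1)
  5. substitute 'e' -> 'n'  (+1)
Edit distance = 4
Max length = max(4, 5) = 5
Similarity = 1 - 4/5
= 0.2000


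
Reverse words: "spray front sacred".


Original: "spray front sacred"
Words (1..n): spray | front | sacred
Reversed (n..1): sacred | front | spray
Result = "sacred front spray"


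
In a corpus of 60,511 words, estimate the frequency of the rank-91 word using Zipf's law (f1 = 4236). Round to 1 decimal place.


Zipf's law: f(r) = f(1) / r
f(1) = 4236
f(91) = 4236 / 91
= 46.5 occurrences


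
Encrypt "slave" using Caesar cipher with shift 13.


Word: "slave"
Shift: 13
Each letter → (letter + shift) mod 26:
  's' (18) + 13 = 5 → 'f'
  'l' (11) + 13 = 24 → 'y'
  'a' (0) + 13 = 13 → 'n'
  'v' (21) + 13 = 8 → 'i'
  'e' (4) + 13 = 17 → 'r'
Result = "fynir"


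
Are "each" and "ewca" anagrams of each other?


Word 1: "each" → sorted: aceh
Word 2: "ewca" → sorted: acew
Same letters? aceh != acew
Anagram = No


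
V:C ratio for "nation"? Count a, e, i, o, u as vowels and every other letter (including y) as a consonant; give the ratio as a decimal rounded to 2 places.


Word: "nation"
Vowels (a,e,i,o,u): 3
Consonants: 3
Ratio = 3/3
= 1.00


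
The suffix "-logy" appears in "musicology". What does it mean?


Suffix: -logy
As in: musicology -> music + -logy, with a spelling change
Meaning = study of


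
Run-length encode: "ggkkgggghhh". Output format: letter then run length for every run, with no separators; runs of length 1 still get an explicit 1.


String: "ggkkgggghhh"
Scanning for consecutive runs:
  'g' x 2
  'k' x 2
  'g' x 4
  'h' x 3
RLE = "g2k2g4h3"


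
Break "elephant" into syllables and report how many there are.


Word: "elephant"
Syllable breakdown: el / e / phant
Counting: 3 parts
= 3 syllables


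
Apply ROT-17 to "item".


Word: "item"
Shift: 17
Each letter → (letter + shift) mod 26:
  'i' (8) + 17 = 25 → 'z'
  't' (19) + 17 = 10 → 'k'
  'e' (4) + 17 = 21 → 'v'
  'm' (12) + 17 = 3 → 'd'
Result = "zkvd"


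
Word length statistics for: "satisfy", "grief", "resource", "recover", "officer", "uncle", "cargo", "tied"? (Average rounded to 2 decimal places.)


Lengths: "satisfy"=7, "grief"=5, "resource"=8, "recover"=7, "officer"=7, "uncle"=5, "cargo"=5, "tied"=4
Sum = 48, Count = 8
Average = 48/8 = 6.00
= avg=6.00, min=4, max=8


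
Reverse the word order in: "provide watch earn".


Original: "provide watch earn"
Words (1..n): provide | watch | earn
Reversed (n..1): earn | watch | provide
Result = "earn watch provide"


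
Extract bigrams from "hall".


Word: "hall" (length 4)
Number of bigrams = 4 - 2 + 1 = 3
  Position 0: "ha"
  Position 1: "al"
  Position 2: "ll"
Bigrams = "ha", "al", "ll"


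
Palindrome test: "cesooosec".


Word: "cesooosec"
Reversed: "cesooosec"
Forward == Backward? cesooosec == cesooosec
Palindrome = Yes


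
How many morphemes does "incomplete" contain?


Word: "incomplete"
Morphemes: in- / complete
Each morpheme carries meaning
= 2 morphemes


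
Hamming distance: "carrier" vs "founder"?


Comparing character by character (same length = 7):
  Pos 0: 'c' vs 'f' !=
  Pos 1: 'a' vs 'o' !=
  Pos 2: 'r' vs 'u' !=
  Pos 3: 'r' vs 'n' !=
  Pos 4: 'i' vs 'd' !=
  Pos 5: 'e' vs 'e' =
  Pos 6: 'r' vs 'r' =
Hamming distance = 5


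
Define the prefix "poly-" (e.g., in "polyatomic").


Prefix: poly-
Example: polyatomic = poly- + atomic
Meaning = many


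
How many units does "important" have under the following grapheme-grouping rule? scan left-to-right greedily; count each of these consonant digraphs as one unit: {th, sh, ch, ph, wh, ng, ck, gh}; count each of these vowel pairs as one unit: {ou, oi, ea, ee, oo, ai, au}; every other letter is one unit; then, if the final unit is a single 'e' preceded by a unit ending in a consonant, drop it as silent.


Word: "important" (9 letters)
Left-to-right scan:
  (1) 'i' (letter)
  (2) 'm' (letter)
  (3) 'p' (letter)
  (4) 'o' (letter)
  (5) 'r' (letter)
  (6) 't' (letter)
  (7) 'a' (letter)
  (8) 'n' (letter)
  (9) 't' (letter)
Units from scan: 9
Sound units = 9 units


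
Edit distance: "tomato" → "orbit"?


Word 1: "tomato" (length 6)
Word 2: "orbit" (length 5)
One optimal edit sequence (insert/delete/substitute each cost 1):
  1. delete 't'  (+1)
  2. keep 'o'
  3. substitute 'm' -> 'r'  (+1)
  4. substitute 'a' -> 'b'  (+1)
  5. substitute 't' -> 'i'  (+1)
  6. substitute 'o' -> 't'  (+1)
Total edit operations: 5
Edit distance = 5


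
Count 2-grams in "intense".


Word: "intense" (length 7)
Number of 2-grams = length - 2 + 1 = 7 - 2 + 1
= 6


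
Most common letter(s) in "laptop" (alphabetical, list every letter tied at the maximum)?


Word: "laptop"
Letter counts:
  'a': 1
  'l': 1
  'o': 1
  'p': 2
  't': 1
Maximum count = 2
Most frequent = 'p' (2 times each)


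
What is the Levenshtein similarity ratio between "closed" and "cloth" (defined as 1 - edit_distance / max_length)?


Word 1: "closed" (length 6)
Word 2: "cloth" (length 5)
One optimal edit sequence:
  1. keep 'c'
  2. keep 'l'
  3. keep 'o'
  4. delete 's'  (+1)
  5. substitute 'e' -> 't'  (+1)
  6. substitute 'd' -> 'h'  (+1)
Edit distance = 3
Max length = max(6, 5) = 6
Similarity = 1 - 3/6
= 0.5000


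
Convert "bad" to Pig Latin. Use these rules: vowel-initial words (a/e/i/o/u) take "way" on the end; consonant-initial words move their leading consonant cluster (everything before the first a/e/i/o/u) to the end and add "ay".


Word: "bad"
Starts with consonant(s) → move to end, add 'ay'
Consonant cluster: "b"
Pig Latin = "adbay"


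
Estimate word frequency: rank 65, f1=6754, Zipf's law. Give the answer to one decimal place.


Zipf's law: f(r) = f(1) / r
f(1) = 6754
f(65) = 6754 / 65
= 103.9 occurrences


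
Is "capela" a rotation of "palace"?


Word: "palace", Candidate: "capela"
Method: check if candidate is substring of word+word
"palacepalace" contains "capela"? No
Is rotation = No


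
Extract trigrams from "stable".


Word: "stable" (length 6)
Number of trigrams = 6 - 3 + 1 = 4
  Position 0: "sta"
  Position 1: "tab"
  Position 2: "abl"
  Position 3: "ble"
Trigrams = "sta", "tab", "abl", "ble"


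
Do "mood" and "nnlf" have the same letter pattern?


Pattern of "mood": [0, 1, 1, 2]
Pattern of "nnlf": [0, 0, 1, 2]
Patterns do not match
Same pattern = No


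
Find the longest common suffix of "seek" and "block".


Word 1: "seek"
Word 2: "block"
Comparing from end:
  Pos -1: 'k' == 'k'
  Pos -2: 'e' != 'c' (stop)
LCS = "k" (length 1)


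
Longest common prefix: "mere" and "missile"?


Word 1: "mere"
Word 2: "missile"
Comparing from start:
  Pos 0: 'm' == 'm'
  Pos 1: 'e' != 'i' (stop)
LCP = "m" (length 1)


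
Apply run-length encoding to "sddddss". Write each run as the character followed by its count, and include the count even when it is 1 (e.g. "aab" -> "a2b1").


String: "sddddss"
Scanning for consecutive runs:
  's' x 1
  'd' x 4
  's' x 2
RLE = "s1d4s2"


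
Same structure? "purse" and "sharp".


Pattern of "purse": [0, 1, 2, 3, 4]
Pattern of "sharp": [0, 1, 2, 3, 4]
Patterns match
Same pattern = Yes


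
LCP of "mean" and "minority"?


Word 1: "mean"
Word 2: "minority"
Comparing from start:
  Pos 0: 'm' == 'm'
  Pos 1: 'e' != 'i' (stop)
LCP = "m" (length 1)


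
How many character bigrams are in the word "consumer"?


Word: "consumer" (length 8)
Number of 2-grams = length - 2 + 1 = 8 - 2 + 1
= 7


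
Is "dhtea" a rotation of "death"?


Word: "death", Candidate: "dhtea"
Method: check if candidate is substring of word+word
"deathdeath" contains "dhtea"? No
Is rotation = No


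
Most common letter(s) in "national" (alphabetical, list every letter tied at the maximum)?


Word: "national"
Letter counts:
  'a': 2
  'i': 1
  'l': 1
  'n': 2
  'o': 1
  't': 1
Maximum count = 2
Most frequent = 'a', 'n' (2 times each)


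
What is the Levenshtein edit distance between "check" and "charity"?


Word 1: "check" (length 5)
Word 2: "charity" (length 7)
One optimal edit sequence (insert/delete/substitute each cost 1):
  1. keep 'c'
  2. keep 'h'
  3. insert 'a'  (+1)
  4. insert 'r'  (+1)
  5. substitute 'e' -> 'i'  (+1)
  6. substitute 'c' -> 't'  (+1)
  7. substitute 'k' -> 'y'  (+1)
Total edit operations: 5
Edit distance = 5


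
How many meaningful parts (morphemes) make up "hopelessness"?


Word: "hopelessness"
Morphemes: hope + -less + -ness
Each morpheme carries meaning
= 3 morphemes


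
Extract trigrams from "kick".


Word: "kick" (length 4)
Number of trigrams = 4 - 3 + 1 = 2
  Position 0: "kic"
  Position 1: "ick"
Trigrams = "kic", "ick"


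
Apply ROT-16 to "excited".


Word: "excited"
Shift: 16
Each letter → (letter + shift) mod 26:
  'e' (4) + 16 = 20 → 'u'
  'x' (23) + 16 = 13 → 'n'
  'c' (2) + 16 = 18 → 's'
  'i' (8) + 16 = 24 → 'y'
  't' (19) + 16 = 9 → 'j'
  'e' (4) + 16 = 20 → 'u'
  'd' (3) + 16 = 19 → 't'
Result = "unsyjut"


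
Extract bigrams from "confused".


Word: "confused" (length 8)
Number of bigrams = 8 - 2 + 1 = 7
  Position 0: "co"
  Position 1: "on"
  Position 2: "nf"
  Position 3: "fu"
  Position 4: "us"
  Position 5: "se"
  Position 6: "ed"
Bigrams = "co", "on", "nf", "fu", "us", "se", "ed"


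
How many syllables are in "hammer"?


Word: "hammer"
Syllable breakdown: ham-mer
Counting: 2 parts
= 2 syllables


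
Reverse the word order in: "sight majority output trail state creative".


Original: "sight majority output trail state creative"
Words (1..n): sight | majority | output | trail | state | creative
Reversed (n..1): creative | state | trail | output | majority | sight
Result = "creative state trail output majority sight"


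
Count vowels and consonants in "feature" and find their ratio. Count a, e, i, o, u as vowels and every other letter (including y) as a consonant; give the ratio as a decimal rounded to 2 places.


Word: "feature"
Vowels (a,e,i,o,u): 4
Consonants: 3
Ratio = 4/3
= 1.33


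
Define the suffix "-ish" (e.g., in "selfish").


Suffix: -ish
Example: selfish = self + -ish
Meaning = somewhat / having the qualities of


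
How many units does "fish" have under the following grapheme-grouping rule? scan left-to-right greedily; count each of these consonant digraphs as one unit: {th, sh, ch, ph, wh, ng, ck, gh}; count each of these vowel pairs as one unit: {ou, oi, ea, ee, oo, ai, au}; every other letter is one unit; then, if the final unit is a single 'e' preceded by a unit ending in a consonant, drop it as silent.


Word: "fish" (4 letters)
Left-to-right scan:
  [1] 'f' (letter)
  [2] 'i' (letter)
  [3] 'sh' (digraph)
Units from scan: 3
Sound units = 3 units


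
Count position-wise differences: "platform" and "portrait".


Comparing character by character (same length = 8):
  Pos 0: 'p' vs 'p' =
  Pos 1: 'l' vs 'o' !=
  Pos 2: 'a' vs 'r' !=
  Pos 3: 't' vs 't' =
  Pos 4: 'f' vs 'r' !=
  Pos 5: 'o' vs 'a' !=
  Pos 6: 'r' vs 'i' !=
  Pos 7: 'm' vs 't' !=
Hamming distance = 6


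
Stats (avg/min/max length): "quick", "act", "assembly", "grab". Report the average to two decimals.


Lengths: "quick"=5, "act"=3, "assembly"=8, "grab"=4
Sum = 20, Count = 4
Average = 20/4 = 5.00
= avg=5.00, min=3, max=8


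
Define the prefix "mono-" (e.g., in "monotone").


Prefix: mono-
As in: monotone -> mono- + tone
Meaning = one


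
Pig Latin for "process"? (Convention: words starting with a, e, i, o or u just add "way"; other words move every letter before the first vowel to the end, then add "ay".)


Word: "process"
Starts with consonant(s) → move to end, add 'ay'
Consonant cluster: "pr"
Pig Latin = "ocesspray"


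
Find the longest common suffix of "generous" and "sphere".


Word 1: "generous"
Word 2: "sphere"
Comparing from end:
  Pos -1: 's' != 'e' (stop)
LCS = "" (length 0)


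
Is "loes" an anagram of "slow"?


Word 1: "slow" → sorted: losw
Word 2: "loes" → sorted: elos
Same letters? losw != elos
Anagram = No


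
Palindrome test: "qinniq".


Word: "qinniq"
Reversed: "qinniq"
Forward == Backward? qinniq == qinniq
Palindrome = Yes


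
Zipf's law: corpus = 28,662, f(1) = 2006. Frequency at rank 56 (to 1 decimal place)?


Zipf's law: f(r) = f(1) / r
f(1) = 2006
f(56) = 2006 / 56
= 35.8 occurrences


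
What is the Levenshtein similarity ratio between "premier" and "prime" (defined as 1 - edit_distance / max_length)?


Word 1: "premier" (length 7)
Word 2: "prime" (length 5)
One optimal edit sequence:
  1. keep 'p'
  2. keep 'r'
  3. substitute 'e' -> 'i'  (+1)
  4. keep 'm'
  5. delete 'i'  (+1)
  6. keep 'e'
  7. delete 'r'  (+1)
Edit distance = 3
Max length = max(7, 5) = 7
Similarity = 1 - 3/7
= 0.5714
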